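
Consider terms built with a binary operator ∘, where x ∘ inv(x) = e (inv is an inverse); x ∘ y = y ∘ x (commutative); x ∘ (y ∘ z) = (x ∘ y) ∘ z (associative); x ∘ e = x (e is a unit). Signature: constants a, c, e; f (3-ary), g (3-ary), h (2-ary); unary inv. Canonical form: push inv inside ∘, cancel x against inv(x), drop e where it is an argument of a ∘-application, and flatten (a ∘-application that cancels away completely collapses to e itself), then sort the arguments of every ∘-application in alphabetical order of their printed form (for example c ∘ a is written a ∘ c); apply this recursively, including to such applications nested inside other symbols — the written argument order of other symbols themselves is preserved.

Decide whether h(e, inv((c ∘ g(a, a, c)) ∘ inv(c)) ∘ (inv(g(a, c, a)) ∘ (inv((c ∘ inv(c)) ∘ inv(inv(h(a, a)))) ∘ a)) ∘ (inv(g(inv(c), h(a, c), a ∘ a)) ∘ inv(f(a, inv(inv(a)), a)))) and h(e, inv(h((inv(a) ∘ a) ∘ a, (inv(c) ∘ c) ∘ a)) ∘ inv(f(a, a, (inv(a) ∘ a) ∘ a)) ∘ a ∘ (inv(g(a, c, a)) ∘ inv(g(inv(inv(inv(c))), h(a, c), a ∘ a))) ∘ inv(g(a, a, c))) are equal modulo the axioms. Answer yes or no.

Left:  h(e, inv((c ∘ g(a, a, c)) ∘ inv(c)) ∘ (inv(g(a, c, a)) ∘ (inv((c ∘ inv(c)) ∘ inv(inv(h(a, a)))) ∘ a)) ∘ (inv(g(inv(c), h(a, c), a ∘ a)) ∘ inv(f(a, inv(inv(a)), a))))
  Descend into:  inv((c ∘ g(a, a, c)) ∘ inv(c)) ∘ (inv(g(a, c, a)) ∘ (inv((c ∘ inv(c)) ∘ inv(inv(h(a, a)))) ∘ a)) ∘ (inv(g(inv(c), h(a, c), a ∘ a)) ∘ inv(f(a, inv(inv(a)), a)))
  Push inv inside:  distribute inv over ∘ and collapse double inv
  Inverses cancel:  c cancels
  Collect:  inv(g(a, a, c)) ∘ inv(g(a, c, a)) ∘ inv(h(a, a)) ∘ a ∘ inv(g(inv(c), h(a, c), a ∘ a)) ∘ inv(f(a, a, a))
  Sort:  a ∘ inv(f(a, a, a)) ∘ inv(g(a, a, c)) ∘ inv(g(a, c, a)) ∘ inv(g(inv(c), h(a, c), a ∘ a)) ∘ inv(h(a, a))
  Rebuild:  h(e, a ∘ inv(f(a, a, a)) ∘ inv(g(a, a, c)) ∘ inv(g(a, c, a)) ∘ inv(g(inv(c), h(a, c), a ∘ a)) ∘ inv(h(a, a)))
Right:  h(e, inv(h((inv(a) ∘ a) ∘ a, (inv(c) ∘ c) ∘ a)) ∘ inv(f(a, a, (inv(a) ∘ a) ∘ a)) ∘ a ∘ (inv(g(a, c, a)) ∘ inv(g(inv(inv(inv(c))), h(a, c), a ∘ a))) ∘ inv(g(a, a, c)))
  Work inside:  inv(h((inv(a) ∘ a) ∘ a, (inv(c) ∘ c) ∘ a)) ∘ inv(f(a, a, (inv(a) ∘ a) ∘ a)) ∘ a ∘ (inv(g(a, c, a)) ∘ inv(g(inv(inv(inv(c))), h(a, c), a ∘ a))) ∘ inv(g(a, a, c))
  Push inv inside:  distribute inv over ∘ and collapse double inv
  Collect terms:  inv(h(a, a)) ∘ inv(f(a, a, a)) ∘ a ∘ inv(g(a, c, a)) ∘ inv(g(inv(c), h(a, c), a ∘ a)) ∘ inv(g(a, a, c))
  Sort:  a ∘ inv(f(a, a, a)) ∘ inv(g(a, a, c)) ∘ inv(g(a, c, a)) ∘ inv(g(inv(c), h(a, c), a ∘ a)) ∘ inv(h(a, a))
  Rebuild:  h(e, a ∘ inv(f(a, a, a)) ∘ inv(g(a, a, c)) ∘ inv(g(a, c, a)) ∘ inv(g(inv(c), h(a, c), a ∘ a)) ∘ inv(h(a, a)))

Answer: yes — both canonical forms are h(e, a ∘ inv(f(a, a, a)) ∘ inv(g(a, a, c)) ∘ inv(g(a, c, a)) ∘ inv(g(inv(c), h(a, c), a ∘ a)) ∘ inv(h(a, a)))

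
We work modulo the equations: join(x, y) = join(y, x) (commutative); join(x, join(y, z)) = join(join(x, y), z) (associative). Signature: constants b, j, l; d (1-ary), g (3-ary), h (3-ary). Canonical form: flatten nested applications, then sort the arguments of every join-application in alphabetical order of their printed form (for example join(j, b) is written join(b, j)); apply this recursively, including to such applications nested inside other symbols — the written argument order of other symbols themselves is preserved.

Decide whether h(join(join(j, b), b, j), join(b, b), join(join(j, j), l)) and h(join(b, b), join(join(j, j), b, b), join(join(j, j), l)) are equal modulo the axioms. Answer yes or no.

Answer: no — h(join(b, b, j, j), join(b, b), join(j, j, l)) vs h(join(b, b), join(b, b, j, j), join(j, j, l))

Derivation:
Left:  h(join(join(j, b), b, j), join(b, b), join(join(j, j), l))
  Work inside:  join(join(j, b), b, j)
  Flatten:  join(j, b, b, j)
  Sort:  join(b, b, j, j)
  Rebuild:  h(join(b, b, j, j), join(b, b), join(j, j, l))
Right:  h(join(b, b), join(join(j, j), b, b), join(join(j, j), l))
  Descend into:  join(join(j, j), b, b)
  Flatten:  join(j, j, b, b)
  Sort:  join(b, b, j, j)
  Reassemble:  h(join(b, b), join(b, b, j, j), join(j, j, l))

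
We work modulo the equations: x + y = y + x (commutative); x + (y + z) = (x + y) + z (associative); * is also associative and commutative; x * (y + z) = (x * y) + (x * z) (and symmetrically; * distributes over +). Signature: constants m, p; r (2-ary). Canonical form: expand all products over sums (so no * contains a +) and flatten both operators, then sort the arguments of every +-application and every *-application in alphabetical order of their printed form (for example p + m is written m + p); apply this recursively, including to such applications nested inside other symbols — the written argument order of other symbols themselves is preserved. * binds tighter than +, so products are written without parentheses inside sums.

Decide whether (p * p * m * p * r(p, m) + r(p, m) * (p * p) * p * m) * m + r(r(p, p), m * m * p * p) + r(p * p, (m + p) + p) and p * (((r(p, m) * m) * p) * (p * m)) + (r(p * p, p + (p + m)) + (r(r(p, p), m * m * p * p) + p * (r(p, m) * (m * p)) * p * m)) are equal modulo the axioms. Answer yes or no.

Answer: yes — both canonical forms are m * m * p * p * p * r(p, m) + m * m * p * p * p * r(p, m) + r(p * p, m + p + p) + r(r(p, p), m * m * p * p)

Derivation:
Left:  (p * p * m * p * r(p, m) + r(p, m) * (p * p) * p * m) * m + r(r(p, p), m * m * p * p) + r(p * p, (m + p) + p)
  Expand:  m * m * p * p * p * r(p, m) + m * m * p * p * p * r(p, m) + r(r(p, p), m * m * p * p) + r(p * p, m + p + p)
  Order the arguments:  m * m * p * p * p * r(p, m) + m * m * p * p * p * r(p, m) + r(p * p, m + p + p) + r(r(p, p), m * m * p * p)
Right:  p * (((r(p, m) * m) * p) * (p * m)) + (r(p * p, p + (p + m)) + (r(r(p, p), m * m * p * p) + p * (r(p, m) * (m * p)) * p * m))
  Un-nest:  m * m * p * p * p * r(p, m) + r(p * p, m + p + p) + r(r(p, p), m * m * p * p) + m * m * p * p * p * r(p, m)
  Sort:  m * m * p * p * p * r(p, m) + m * m * p * p * p * r(p, m) + r(p * p, m + p + p) + r(r(p, p), m * m * p * p)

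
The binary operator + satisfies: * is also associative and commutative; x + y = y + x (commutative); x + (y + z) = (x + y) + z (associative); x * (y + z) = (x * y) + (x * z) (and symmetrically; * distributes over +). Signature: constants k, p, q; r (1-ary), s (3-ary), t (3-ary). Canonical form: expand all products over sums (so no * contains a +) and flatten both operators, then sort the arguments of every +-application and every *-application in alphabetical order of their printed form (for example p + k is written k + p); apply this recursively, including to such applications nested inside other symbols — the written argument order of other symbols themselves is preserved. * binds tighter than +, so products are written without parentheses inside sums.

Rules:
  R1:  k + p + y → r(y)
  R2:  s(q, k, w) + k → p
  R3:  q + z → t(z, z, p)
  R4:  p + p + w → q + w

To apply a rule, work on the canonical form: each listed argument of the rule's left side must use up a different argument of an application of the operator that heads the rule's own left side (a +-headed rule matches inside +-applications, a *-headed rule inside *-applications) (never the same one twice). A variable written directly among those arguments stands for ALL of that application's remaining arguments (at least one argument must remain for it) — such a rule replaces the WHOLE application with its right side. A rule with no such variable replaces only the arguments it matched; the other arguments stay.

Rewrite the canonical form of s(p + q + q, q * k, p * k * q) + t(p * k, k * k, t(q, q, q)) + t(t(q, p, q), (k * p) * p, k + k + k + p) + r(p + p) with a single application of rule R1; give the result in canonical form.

Answer: r(p + p) + s(p + q + q, k * q, k * p * q) + t(k * p, k * k, t(q, q, q)) + t(t(q, p, q), k * p * p, r(k + k))

Derivation:
Canonical form:  r(p + p) + s(p + q + q, k * q, k * p * q) + t(k * p, k * k, t(q, q, q)) + t(t(q, p, q), k * p * p, k + k + k + p)
Match R1:  consume k, p;  y := k + k
Every leftover argument binds to the variable; the entire application is replaced.
Giving:  r(p + p) + s(p + q + q, k * q, k * p * q) + t(k * p, k * k, t(q, q, q)) + t(t(q, p, q), k * p * p, r(k + k))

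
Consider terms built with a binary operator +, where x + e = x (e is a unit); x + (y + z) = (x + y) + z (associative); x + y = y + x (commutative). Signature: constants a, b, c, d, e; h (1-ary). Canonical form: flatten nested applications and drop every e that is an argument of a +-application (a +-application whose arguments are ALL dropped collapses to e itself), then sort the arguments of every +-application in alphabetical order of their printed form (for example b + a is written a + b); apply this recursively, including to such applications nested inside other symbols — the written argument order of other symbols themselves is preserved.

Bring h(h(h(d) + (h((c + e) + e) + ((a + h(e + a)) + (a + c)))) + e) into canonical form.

Answer: h(h(a + a + c + h(a) + h(c) + h(d)))

Derivation:
Focus inside:  h(h(d) + (h((c + e) + e) + ((a + h(e + a)) + (a + c)))) + e
Simplify inside:  h(h(d) + (h((c + e) + e) + ((a + h(e + a)) + (a + c))))  →  h(a + a + c + h(a) + h(c) + h(d))
Units out:  drop e
Order the arguments:  h(a + a + c + h(a) + h(c) + h(d))
Rebuild:  h(h(a + a + c + h(a) + h(c) + h(d)))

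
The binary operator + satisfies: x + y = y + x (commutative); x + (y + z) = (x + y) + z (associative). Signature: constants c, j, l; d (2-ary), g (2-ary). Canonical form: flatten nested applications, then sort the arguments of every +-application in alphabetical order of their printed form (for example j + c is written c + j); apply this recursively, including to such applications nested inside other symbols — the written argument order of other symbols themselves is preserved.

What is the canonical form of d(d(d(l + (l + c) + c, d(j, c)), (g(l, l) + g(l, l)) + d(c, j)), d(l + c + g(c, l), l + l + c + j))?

Answer: d(d(d(c + c + l + l, d(j, c)), d(c, j) + g(l, l) + g(l, l)), d(c + g(c, l) + l, c + j + l + l))

Derivation:
Focus inside:  (g(l, l) + g(l, l)) + d(c, j)
Merge nested applications:  g(l, l) + g(l, l) + d(c, j)
Sort arguments:  d(c, j) + g(l, l) + g(l, l)
Rebuild:  d(d(d(c + c + l + l, d(j, c)), d(c, j) + g(l, l) + g(l, l)), d(c + g(c, l) + l, c + j + l + l))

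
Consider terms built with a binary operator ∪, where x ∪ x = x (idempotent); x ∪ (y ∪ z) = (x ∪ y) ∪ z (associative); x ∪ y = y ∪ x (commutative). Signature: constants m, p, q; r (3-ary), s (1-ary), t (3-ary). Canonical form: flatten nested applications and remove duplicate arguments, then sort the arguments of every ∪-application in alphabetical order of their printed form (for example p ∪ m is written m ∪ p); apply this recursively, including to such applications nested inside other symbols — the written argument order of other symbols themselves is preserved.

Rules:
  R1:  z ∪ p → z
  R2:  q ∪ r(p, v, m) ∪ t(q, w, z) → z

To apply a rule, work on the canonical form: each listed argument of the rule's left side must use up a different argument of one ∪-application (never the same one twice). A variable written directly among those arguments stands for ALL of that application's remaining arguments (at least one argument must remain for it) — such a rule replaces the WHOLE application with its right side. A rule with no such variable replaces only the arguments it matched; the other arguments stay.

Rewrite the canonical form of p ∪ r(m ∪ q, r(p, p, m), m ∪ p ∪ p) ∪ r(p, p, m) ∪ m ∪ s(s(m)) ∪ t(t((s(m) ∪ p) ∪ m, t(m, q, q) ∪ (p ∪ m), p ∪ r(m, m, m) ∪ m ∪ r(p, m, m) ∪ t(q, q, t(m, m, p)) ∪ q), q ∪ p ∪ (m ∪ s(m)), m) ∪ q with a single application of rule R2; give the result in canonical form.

Canonical form:  m ∪ p ∪ q ∪ r(m ∪ q, r(p, p, m), m ∪ p) ∪ r(p, p, m) ∪ s(s(m)) ∪ t(t(m ∪ p ∪ s(m), m ∪ p ∪ t(m, q, q), m ∪ p ∪ q ∪ r(m, m, m) ∪ r(p, m, m) ∪ t(q, q, t(m, m, p))), m ∪ p ∪ q ∪ s(m), m)
Match R2:  consume q, r(p, m, m), t(q, q, t(m, m, p));  v := m, w := q, z := t(m, m, p)
Giving:  m ∪ p ∪ q ∪ r(m ∪ q, r(p, p, m), m ∪ p) ∪ r(p, p, m) ∪ s(s(m)) ∪ t(t(m ∪ p ∪ s(m), m ∪ p ∪ t(m, q, q), m ∪ p ∪ r(m, m, m) ∪ t(m, m, p)), m ∪ p ∪ q ∪ s(m), m)

Answer: m ∪ p ∪ q ∪ r(m ∪ q, r(p, p, m), m ∪ p) ∪ r(p, p, m) ∪ s(s(m)) ∪ t(t(m ∪ p ∪ s(m), m ∪ p ∪ t(m, q, q), m ∪ p ∪ r(m, m, m) ∪ t(m, m, p)), m ∪ p ∪ q ∪ s(m), m)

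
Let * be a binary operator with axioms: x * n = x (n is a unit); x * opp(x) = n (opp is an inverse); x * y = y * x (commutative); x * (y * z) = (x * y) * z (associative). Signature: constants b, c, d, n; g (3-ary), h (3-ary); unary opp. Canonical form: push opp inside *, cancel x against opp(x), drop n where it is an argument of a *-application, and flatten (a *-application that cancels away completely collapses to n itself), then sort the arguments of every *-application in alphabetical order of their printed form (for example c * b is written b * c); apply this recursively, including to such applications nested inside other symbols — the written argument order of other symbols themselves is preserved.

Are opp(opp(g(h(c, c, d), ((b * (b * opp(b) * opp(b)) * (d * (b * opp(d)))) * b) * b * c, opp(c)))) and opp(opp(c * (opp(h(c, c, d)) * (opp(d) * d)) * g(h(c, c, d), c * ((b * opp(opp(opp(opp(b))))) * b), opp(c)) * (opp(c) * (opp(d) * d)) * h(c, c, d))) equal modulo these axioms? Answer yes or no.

Left:  opp(opp(g(h(c, c, d), ((b * (b * opp(b) * opp(b)) * (d * (b * opp(d)))) * b) * b * c, opp(c))))
  Push opp inside:  distribute opp over * and collapse double opp
  Collect:  g(h(c, c, d), b * b * b * c, opp(c))
Right:  opp(opp(c * (opp(h(c, c, d)) * (opp(d) * d)) * g(h(c, c, d), c * ((b * opp(opp(opp(opp(b))))) * b), opp(c)) * (opp(c) * (opp(d) * d)) * h(c, c, d)))
  Push opp inside:  distribute opp over * and collapse double opp
  Cancel:  c cancels; h(c, c, d) cancels; d cancels
  Collect terms:  g(h(c, c, d), b * b * b * c, opp(c))

Answer: yes — both canonical forms are g(h(c, c, d), b * b * b * c, opp(c))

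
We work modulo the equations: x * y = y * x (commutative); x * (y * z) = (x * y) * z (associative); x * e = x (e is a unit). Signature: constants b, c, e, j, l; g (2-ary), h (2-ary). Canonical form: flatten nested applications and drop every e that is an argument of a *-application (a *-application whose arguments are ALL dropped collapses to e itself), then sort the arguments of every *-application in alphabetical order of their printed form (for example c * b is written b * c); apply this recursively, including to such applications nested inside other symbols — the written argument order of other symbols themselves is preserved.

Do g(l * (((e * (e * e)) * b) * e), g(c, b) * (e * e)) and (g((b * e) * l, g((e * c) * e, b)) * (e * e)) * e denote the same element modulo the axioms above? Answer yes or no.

Left:  g(l * (((e * (e * e)) * b) * e), g(c, b) * (e * e))
  Work inside:  l * (((e * (e * e)) * b) * e)
  Merge nested applications:  l * e * e * e * b * e
  Drop the unit:  drop e (×4)
  Order the arguments:  b * l
  Rebuild:  g(b * l, g(c, b))
Right:  (g((b * e) * l, g((e * c) * e, b)) * (e * e)) * e
  Merge nested applications:  g((b * e) * l, g((e * c) * e, b)) * e * e * e
  Canonicalize subterm:  g((b * e) * l, g((e * c) * e, b))  →  g(b * l, g(c, b))
  Drop the unit:  drop e (×3)
  Sort arguments:  g(b * l, g(c, b))

Answer: yes — both canonical forms are g(b * l, g(c, b))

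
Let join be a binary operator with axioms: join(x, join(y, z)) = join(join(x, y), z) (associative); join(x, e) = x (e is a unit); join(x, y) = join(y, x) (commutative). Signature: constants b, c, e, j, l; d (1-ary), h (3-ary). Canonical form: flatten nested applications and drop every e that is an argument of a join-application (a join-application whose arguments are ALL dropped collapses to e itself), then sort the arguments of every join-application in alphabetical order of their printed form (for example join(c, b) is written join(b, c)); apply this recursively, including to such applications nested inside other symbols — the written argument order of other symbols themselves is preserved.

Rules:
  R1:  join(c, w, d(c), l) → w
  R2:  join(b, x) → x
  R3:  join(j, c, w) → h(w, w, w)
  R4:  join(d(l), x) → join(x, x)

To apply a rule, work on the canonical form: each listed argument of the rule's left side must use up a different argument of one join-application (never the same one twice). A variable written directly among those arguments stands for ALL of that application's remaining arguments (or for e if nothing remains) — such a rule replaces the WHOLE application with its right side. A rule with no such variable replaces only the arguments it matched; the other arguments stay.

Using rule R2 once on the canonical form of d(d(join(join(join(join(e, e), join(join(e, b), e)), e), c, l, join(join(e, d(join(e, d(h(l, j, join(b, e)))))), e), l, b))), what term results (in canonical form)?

Canonical form:  d(d(join(b, b, c, d(d(h(l, j, b))), l, l)))
Apply R2:  consuming b;  x := join(b, c, d(d(h(l, j, b))), l, l)
Every leftover argument binds to the variable; the entire application is replaced.
Result:  d(d(join(b, c, d(d(h(l, j, b))), l, l)))

Answer: d(d(join(b, c, d(d(h(l, j, b))), l, l)))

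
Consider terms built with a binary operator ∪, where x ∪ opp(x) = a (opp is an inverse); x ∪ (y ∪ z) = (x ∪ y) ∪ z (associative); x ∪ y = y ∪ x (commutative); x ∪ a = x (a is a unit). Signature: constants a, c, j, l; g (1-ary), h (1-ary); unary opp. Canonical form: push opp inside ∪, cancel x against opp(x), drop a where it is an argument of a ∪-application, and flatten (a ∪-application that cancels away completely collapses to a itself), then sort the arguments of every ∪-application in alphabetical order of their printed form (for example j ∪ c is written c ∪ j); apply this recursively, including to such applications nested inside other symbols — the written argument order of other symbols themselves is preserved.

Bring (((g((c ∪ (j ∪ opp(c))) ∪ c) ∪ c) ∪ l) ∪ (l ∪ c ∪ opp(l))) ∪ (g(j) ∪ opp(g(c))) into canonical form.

Combine occurrences:  g(c ∪ j) ∪ c ∪ c ∪ l ∪ g(j) ∪ opp(g(c))
Sort:  c ∪ c ∪ g(c ∪ j) ∪ g(j) ∪ l ∪ opp(g(c))

Answer: c ∪ c ∪ g(c ∪ j) ∪ g(j) ∪ l ∪ opp(g(c))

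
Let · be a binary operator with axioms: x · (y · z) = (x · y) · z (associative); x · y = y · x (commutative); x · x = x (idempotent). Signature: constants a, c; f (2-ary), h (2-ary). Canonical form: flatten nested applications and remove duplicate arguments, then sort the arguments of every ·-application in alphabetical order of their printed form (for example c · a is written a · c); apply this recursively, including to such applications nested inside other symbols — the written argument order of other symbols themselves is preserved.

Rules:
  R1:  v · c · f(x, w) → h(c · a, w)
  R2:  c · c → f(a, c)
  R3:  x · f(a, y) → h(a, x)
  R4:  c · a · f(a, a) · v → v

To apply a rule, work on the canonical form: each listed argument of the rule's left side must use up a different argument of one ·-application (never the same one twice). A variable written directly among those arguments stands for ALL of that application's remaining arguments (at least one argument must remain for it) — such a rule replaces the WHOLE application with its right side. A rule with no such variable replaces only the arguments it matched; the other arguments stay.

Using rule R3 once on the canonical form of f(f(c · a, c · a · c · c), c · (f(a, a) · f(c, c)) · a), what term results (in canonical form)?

Answer: f(f(a · c, a · c), h(a, a · c · f(c, c)))

Derivation:
Canonical form:  f(f(a · c, a · c), a · c · f(a, a) · f(c, c))
R3 matches:  uses f(a, a);  x := a · c · f(c, c), y := a
The extension variable absorbs all remaining arguments, so the whole application is rewritten.
Giving:  f(f(a · c, a · c), h(a, a · c · f(c, c)))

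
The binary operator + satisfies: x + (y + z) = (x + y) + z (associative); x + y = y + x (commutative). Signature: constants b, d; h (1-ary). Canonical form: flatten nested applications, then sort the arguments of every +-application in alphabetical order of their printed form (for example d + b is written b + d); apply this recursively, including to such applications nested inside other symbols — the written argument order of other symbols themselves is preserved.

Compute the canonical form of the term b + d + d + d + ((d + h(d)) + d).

Flatten:  b + d + d + d + d + h(d) + d
Order the arguments:  b + d + d + d + d + d + h(d)

Answer: b + d + d + d + d + d + h(d)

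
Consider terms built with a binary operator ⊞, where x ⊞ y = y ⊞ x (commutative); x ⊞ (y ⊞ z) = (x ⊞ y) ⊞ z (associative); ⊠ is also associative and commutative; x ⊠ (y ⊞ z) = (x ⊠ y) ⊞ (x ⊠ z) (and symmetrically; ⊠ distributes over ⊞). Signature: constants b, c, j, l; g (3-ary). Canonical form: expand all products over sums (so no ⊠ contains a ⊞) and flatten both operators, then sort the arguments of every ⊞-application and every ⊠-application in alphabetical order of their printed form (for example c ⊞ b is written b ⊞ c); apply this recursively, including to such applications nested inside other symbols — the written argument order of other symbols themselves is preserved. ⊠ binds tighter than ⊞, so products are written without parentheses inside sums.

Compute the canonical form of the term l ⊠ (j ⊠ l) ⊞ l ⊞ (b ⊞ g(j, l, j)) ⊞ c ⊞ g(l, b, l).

Answer: b ⊞ c ⊞ g(j, l, j) ⊞ g(l, b, l) ⊞ j ⊠ l ⊠ l ⊞ l

Derivation:
Merge nested applications:  j ⊠ l ⊠ l ⊞ l ⊞ b ⊞ g(j, l, j) ⊞ c ⊞ g(l, b, l)
Sort:  b ⊞ c ⊞ g(j, l, j) ⊞ g(l, b, l) ⊞ j ⊠ l ⊠ l ⊞ l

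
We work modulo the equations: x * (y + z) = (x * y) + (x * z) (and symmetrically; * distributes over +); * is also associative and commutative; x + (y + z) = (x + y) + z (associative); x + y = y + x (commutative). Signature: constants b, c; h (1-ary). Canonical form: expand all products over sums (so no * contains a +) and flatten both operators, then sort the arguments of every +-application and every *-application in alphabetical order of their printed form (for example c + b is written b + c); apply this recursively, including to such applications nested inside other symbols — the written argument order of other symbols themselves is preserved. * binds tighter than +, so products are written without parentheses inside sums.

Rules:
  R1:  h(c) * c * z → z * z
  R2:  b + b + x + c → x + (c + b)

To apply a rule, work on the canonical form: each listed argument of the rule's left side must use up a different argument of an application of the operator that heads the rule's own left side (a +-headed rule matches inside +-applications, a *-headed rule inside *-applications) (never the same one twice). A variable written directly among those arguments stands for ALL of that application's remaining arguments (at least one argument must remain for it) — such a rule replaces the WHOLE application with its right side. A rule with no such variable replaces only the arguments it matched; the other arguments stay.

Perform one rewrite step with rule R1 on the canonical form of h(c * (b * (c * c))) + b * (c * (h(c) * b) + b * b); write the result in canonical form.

Answer: b * b * b + b * b * b * b + h(b * c * c * c)

Derivation:
Canonical form:  b * b * b + b * b * c * h(c) + h(b * c * c * c)
Apply R1:  consuming c, h(c);  z := b * b
The extension variable absorbs all remaining arguments, so the whole application is rewritten.
Giving:  b * b * b + b * b * b * b + h(b * c * c * c)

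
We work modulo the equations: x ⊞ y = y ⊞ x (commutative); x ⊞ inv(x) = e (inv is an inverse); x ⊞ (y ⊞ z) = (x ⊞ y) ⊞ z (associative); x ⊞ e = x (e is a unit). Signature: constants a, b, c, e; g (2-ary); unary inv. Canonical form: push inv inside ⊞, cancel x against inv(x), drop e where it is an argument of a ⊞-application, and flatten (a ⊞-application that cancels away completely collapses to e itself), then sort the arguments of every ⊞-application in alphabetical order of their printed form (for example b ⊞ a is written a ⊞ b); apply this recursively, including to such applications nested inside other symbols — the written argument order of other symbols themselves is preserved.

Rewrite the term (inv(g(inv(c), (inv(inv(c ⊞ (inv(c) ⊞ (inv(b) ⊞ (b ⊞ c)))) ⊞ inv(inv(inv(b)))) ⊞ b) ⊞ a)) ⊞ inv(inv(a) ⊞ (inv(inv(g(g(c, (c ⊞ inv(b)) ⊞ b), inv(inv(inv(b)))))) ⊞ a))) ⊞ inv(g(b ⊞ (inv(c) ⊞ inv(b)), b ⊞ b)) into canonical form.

Answer: inv(g(g(c, c), inv(b))) ⊞ inv(g(inv(c), a ⊞ b ⊞ b ⊞ c)) ⊞ inv(g(inv(c), b ⊞ b))

Derivation:
Push inv inside:  distribute inv over ⊞ and collapse double inv
Cancel:  a cancels
Combine occurrences:  inv(g(inv(c), a ⊞ b ⊞ b ⊞ c)) ⊞ inv(g(g(c, c), inv(b))) ⊞ inv(g(inv(c), b ⊞ b))
Order the arguments:  inv(g(g(c, c), inv(b))) ⊞ inv(g(inv(c), a ⊞ b ⊞ b ⊞ c)) ⊞ inv(g(inv(c), b ⊞ b))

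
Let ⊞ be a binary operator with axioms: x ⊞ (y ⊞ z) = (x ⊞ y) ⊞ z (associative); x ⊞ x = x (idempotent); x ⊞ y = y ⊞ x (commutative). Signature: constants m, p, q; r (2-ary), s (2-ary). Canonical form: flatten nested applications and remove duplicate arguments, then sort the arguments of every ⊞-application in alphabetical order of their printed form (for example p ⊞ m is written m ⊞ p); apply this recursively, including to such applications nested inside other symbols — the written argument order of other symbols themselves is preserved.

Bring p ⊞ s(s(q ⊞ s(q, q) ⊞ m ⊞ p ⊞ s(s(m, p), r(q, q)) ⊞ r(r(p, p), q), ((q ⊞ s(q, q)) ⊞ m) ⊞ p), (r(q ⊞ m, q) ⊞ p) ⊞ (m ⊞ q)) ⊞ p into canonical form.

Simplify inside:  s(s(q ⊞ s(q, q) ⊞ m ⊞ p ⊞ s(s(m, p), r(q, q)) ⊞ r(r(p, p), q), ((q ⊞ s(q, q)) ⊞ m) ⊞ p), (r(q ⊞ m, q) ⊞ p) ⊞ (m ⊞ q))  →  s(s(m ⊞ p ⊞ q ⊞ r(r(p, p), q) ⊞ s(q, q) ⊞ s(s(m, p), r(q, q)), m ⊞ p ⊞ q ⊞ s(q, q)), m ⊞ p ⊞ q ⊞ r(m ⊞ q, q))
Drop duplicates:  drop duplicate p
Order the arguments:  p ⊞ s(s(m ⊞ p ⊞ q ⊞ r(r(p, p), q) ⊞ s(q, q) ⊞ s(s(m, p), r(q, q)), m ⊞ p ⊞ q ⊞ s(q, q)), m ⊞ p ⊞ q ⊞ r(m ⊞ q, q))

Answer: p ⊞ s(s(m ⊞ p ⊞ q ⊞ r(r(p, p), q) ⊞ s(q, q) ⊞ s(s(m, p), r(q, q)), m ⊞ p ⊞ q ⊞ s(q, q)), m ⊞ p ⊞ q ⊞ r(m ⊞ q, q))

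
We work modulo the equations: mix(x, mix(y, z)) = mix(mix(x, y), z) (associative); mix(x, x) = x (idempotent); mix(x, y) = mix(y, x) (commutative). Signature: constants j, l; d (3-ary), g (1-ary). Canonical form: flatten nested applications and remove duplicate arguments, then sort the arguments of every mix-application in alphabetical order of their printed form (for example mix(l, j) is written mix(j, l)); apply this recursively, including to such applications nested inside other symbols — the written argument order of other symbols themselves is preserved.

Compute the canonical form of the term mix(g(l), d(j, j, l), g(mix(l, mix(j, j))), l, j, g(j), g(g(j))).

Canonicalize subterm:  g(mix(l, mix(j, j)))  →  g(mix(j, l))
Order the arguments:  mix(d(j, j, l), g(g(j)), g(j), g(l), g(mix(j, l)), j, l)

Answer: mix(d(j, j, l), g(g(j)), g(j), g(l), g(mix(j, l)), j, l)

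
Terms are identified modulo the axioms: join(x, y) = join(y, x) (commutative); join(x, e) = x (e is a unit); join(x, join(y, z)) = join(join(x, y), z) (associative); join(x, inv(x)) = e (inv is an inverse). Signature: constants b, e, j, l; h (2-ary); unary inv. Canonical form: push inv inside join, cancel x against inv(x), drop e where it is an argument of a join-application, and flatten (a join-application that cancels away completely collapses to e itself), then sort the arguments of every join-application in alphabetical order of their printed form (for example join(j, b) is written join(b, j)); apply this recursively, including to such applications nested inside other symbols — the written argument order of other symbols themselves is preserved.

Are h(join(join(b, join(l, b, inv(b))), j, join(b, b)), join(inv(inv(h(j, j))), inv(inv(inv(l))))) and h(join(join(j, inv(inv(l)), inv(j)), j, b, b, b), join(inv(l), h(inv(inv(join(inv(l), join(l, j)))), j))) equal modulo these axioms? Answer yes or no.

Left:  h(join(join(b, join(l, b, inv(b))), j, join(b, b)), join(inv(inv(h(j, j))), inv(inv(inv(l)))))
  Descend into:  join(join(b, join(l, b, inv(b))), j, join(b, b))
  Collect:  join(b, b, b, l, j)
  Sort:  join(b, b, b, j, l)
  Rebuild:  h(join(b, b, b, j, l), join(h(j, j), inv(l)))
Right:  h(join(join(j, inv(inv(l)), inv(j)), j, b, b, b), join(inv(l), h(inv(inv(join(inv(l), join(l, j)))), j)))
  Descend into:  join(inv(l), h(inv(inv(join(inv(l), join(l, j)))), j))
  Push inv inside:  distribute inv over join and collapse double inv
  Collect:  join(inv(l), h(j, j))
  Sort:  join(h(j, j), inv(l))
  Rebuild:  h(join(b, b, b, j, l), join(h(j, j), inv(l)))

Answer: yes — both canonical forms are h(join(b, b, b, j, l), join(h(j, j), inv(l)))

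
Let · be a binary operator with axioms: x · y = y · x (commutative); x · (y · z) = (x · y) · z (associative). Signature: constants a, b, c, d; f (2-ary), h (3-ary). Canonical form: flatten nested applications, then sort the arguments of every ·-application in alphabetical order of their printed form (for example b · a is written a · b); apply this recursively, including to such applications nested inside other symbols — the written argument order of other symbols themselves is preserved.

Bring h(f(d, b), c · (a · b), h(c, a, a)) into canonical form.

Answer: h(f(d, b), a · b · c, h(c, a, a))

Derivation:
Work inside:  c · (a · b)
Flatten:  c · a · b
Sort arguments:  a · b · c
Rebuild:  h(f(d, b), a · b · c, h(c, a, a))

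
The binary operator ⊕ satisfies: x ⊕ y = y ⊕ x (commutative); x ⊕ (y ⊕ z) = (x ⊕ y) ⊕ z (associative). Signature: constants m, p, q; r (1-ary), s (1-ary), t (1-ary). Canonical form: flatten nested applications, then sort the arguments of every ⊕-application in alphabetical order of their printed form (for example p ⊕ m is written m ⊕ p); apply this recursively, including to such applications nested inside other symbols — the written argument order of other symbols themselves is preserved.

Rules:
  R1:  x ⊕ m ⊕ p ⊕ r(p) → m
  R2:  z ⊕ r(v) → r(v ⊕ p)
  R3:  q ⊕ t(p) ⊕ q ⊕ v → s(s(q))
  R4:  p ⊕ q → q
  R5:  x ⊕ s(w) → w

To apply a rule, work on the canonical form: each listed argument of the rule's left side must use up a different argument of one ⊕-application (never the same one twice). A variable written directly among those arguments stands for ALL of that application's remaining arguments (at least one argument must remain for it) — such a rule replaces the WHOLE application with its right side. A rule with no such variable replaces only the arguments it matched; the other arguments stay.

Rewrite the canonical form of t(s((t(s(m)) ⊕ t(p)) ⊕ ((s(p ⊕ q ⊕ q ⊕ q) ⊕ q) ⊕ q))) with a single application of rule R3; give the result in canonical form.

Answer: t(s(s(s(q))))

Derivation:
Canonical form:  t(s(q ⊕ q ⊕ s(p ⊕ q ⊕ q ⊕ q) ⊕ t(p) ⊕ t(s(m))))
Match R3:  consume q, q, t(p);  v := s(p ⊕ q ⊕ q ⊕ q) ⊕ t(s(m))
The extension variable absorbs all remaining arguments, so the whole application is rewritten.
New term:  t(s(s(s(q))))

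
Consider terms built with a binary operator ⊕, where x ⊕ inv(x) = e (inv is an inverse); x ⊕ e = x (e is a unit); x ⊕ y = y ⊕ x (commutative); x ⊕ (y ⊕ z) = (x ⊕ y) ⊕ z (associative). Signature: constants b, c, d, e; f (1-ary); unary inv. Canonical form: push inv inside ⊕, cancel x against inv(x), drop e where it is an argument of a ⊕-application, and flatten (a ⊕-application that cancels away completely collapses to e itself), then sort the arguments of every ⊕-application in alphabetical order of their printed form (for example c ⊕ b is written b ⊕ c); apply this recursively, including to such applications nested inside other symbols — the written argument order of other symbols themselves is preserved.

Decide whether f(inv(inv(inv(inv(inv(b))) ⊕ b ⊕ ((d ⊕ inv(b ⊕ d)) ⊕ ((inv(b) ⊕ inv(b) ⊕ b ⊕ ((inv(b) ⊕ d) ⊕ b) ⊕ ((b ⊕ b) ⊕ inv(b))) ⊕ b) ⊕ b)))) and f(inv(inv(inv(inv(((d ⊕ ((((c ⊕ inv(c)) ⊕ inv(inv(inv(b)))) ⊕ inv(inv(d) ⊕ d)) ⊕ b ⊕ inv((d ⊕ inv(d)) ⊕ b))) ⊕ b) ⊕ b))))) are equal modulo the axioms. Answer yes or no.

Left:  f(inv(inv(inv(inv(inv(b))) ⊕ b ⊕ ((d ⊕ inv(b ⊕ d)) ⊕ ((inv(b) ⊕ inv(b) ⊕ b ⊕ ((inv(b) ⊕ d) ⊕ b) ⊕ ((b ⊕ b) ⊕ inv(b))) ⊕ b) ⊕ b))))
  Focus inside:  inv(inv(inv(b))) ⊕ b ⊕ ((d ⊕ inv(b ⊕ d)) ⊕ ((inv(b) ⊕ inv(b) ⊕ b ⊕ ((inv(b) ⊕ d) ⊕ b) ⊕ ((b ⊕ b) ⊕ inv(b))) ⊕ b) ⊕ b)
  Push inv inside:  distribute inv over ⊕ and collapse double inv
  Collect terms:  b ⊕ d
  Reassemble:  f(b ⊕ d)
Right:  f(inv(inv(inv(inv(((d ⊕ ((((c ⊕ inv(c)) ⊕ inv(inv(inv(b)))) ⊕ inv(inv(d) ⊕ d)) ⊕ b ⊕ inv((d ⊕ inv(d)) ⊕ b))) ⊕ b) ⊕ b)))))
  Focus inside:  ((d ⊕ ((((c ⊕ inv(c)) ⊕ inv(inv(inv(b)))) ⊕ inv(inv(d) ⊕ d)) ⊕ b ⊕ inv((d ⊕ inv(d)) ⊕ b))) ⊕ b) ⊕ b
  Push inv inside:  distribute inv over ⊕ and collapse double inv
  Cancel inverse pairs:  c cancels
  Collect terms:  d ⊕ b
  Order the arguments:  b ⊕ d
  Reassemble:  f(b ⊕ d)

Answer: yes — both canonical forms are f(b ⊕ d)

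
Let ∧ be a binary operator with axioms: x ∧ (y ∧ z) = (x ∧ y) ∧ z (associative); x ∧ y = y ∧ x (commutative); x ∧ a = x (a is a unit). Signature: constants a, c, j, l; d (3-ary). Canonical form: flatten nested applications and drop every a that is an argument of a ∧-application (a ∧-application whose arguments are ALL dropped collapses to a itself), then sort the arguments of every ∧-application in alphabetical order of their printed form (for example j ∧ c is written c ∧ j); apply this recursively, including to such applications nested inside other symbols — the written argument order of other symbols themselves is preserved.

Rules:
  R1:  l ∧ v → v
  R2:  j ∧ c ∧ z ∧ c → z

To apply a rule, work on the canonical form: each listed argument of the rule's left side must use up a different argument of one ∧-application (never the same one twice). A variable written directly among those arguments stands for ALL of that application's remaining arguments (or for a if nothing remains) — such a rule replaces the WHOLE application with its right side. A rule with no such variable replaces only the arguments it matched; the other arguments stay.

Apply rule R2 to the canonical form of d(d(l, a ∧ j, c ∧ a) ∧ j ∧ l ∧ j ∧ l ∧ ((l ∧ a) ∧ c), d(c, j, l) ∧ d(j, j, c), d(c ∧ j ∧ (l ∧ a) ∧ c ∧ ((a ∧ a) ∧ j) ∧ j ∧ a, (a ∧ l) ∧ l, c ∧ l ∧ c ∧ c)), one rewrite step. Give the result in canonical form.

Answer: d(c ∧ d(l, j, c) ∧ j ∧ j ∧ l ∧ l ∧ l, d(c, j, l) ∧ d(j, j, c), d(j ∧ j ∧ l, l ∧ l, c ∧ c ∧ c ∧ l))

Derivation:
Canonical form:  d(c ∧ d(l, j, c) ∧ j ∧ j ∧ l ∧ l ∧ l, d(c, j, l) ∧ d(j, j, c), d(c ∧ c ∧ j ∧ j ∧ j ∧ l, l ∧ l, c ∧ c ∧ c ∧ l))
Apply R2:  consuming c, c, j;  z := j ∧ j ∧ l
Every leftover argument binds to the variable; the entire application is replaced.
Giving:  d(c ∧ d(l, j, c) ∧ j ∧ j ∧ l ∧ l ∧ l, d(c, j, l) ∧ d(j, j, c), d(j ∧ j ∧ l, l ∧ l, c ∧ c ∧ c ∧ l))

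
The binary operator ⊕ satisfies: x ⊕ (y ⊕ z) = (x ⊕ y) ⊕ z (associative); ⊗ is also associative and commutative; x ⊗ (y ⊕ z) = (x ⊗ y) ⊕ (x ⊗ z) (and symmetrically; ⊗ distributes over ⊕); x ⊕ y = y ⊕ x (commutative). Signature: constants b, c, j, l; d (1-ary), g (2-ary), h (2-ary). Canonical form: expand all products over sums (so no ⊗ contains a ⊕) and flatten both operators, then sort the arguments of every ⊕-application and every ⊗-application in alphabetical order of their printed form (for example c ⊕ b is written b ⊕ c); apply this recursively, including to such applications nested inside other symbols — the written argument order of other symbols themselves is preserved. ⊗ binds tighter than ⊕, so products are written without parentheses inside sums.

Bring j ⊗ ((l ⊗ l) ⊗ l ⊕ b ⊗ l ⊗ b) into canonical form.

Answer: b ⊗ b ⊗ j ⊗ l ⊕ j ⊗ l ⊗ l ⊗ l

Derivation:
Distribute:  j ⊗ l ⊗ l ⊗ l ⊕ b ⊗ b ⊗ j ⊗ l
Order the arguments:  b ⊗ b ⊗ j ⊗ l ⊕ j ⊗ l ⊗ l ⊗ l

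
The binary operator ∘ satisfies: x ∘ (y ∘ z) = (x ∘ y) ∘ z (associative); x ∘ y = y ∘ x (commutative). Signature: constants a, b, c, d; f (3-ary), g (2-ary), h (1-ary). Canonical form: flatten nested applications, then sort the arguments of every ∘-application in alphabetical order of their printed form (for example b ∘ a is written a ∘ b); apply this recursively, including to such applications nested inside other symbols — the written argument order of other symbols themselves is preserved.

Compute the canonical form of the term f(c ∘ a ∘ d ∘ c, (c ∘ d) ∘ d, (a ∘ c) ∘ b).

Work inside:  (a ∘ c) ∘ b
Flatten:  a ∘ c ∘ b
Sort arguments:  a ∘ b ∘ c
Reassemble:  f(a ∘ c ∘ c ∘ d, c ∘ d ∘ d, a ∘ b ∘ c)

Answer: f(a ∘ c ∘ c ∘ d, c ∘ d ∘ d, a ∘ b ∘ c)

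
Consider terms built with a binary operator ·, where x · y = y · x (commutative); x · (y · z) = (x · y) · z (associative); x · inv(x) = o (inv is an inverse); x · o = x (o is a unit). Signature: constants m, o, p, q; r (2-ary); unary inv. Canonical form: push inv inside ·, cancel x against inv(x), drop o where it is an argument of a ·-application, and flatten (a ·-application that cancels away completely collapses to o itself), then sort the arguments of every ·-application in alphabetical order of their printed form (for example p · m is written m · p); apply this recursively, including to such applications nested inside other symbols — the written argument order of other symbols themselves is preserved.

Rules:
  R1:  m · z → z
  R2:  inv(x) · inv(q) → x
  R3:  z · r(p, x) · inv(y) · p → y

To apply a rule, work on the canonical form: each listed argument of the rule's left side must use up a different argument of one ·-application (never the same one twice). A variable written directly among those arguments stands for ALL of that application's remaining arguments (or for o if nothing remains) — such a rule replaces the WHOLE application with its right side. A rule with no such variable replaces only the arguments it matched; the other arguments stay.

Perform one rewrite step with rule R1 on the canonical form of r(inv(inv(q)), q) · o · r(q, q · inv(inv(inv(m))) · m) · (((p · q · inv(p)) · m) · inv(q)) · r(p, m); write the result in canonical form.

Canonical form:  m · r(p, m) · r(q, q) · r(q, q)
Apply R1:  consuming m;  z := r(p, m) · r(q, q) · r(q, q)
The extension variable absorbs all remaining arguments, so the whole application is rewritten.
Result:  r(p, m) · r(q, q) · r(q, q)

Answer: r(p, m) · r(q, q) · r(q, q)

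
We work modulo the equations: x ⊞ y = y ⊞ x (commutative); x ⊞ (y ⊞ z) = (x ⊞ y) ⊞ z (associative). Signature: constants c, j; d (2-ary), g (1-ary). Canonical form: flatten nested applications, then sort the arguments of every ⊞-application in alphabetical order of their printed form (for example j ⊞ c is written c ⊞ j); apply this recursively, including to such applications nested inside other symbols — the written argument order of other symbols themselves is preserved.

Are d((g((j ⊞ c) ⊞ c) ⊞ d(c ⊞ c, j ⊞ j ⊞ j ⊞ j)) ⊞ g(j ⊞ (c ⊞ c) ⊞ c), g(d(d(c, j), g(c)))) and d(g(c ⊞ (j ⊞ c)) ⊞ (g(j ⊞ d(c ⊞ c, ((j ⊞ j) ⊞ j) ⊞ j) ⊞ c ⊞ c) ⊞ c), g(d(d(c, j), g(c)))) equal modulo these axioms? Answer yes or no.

Left:  d((g((j ⊞ c) ⊞ c) ⊞ d(c ⊞ c, j ⊞ j ⊞ j ⊞ j)) ⊞ g(j ⊞ (c ⊞ c) ⊞ c), g(d(d(c, j), g(c))))
  Focus inside:  (g((j ⊞ c) ⊞ c) ⊞ d(c ⊞ c, j ⊞ j ⊞ j ⊞ j)) ⊞ g(j ⊞ (c ⊞ c) ⊞ c)
  Un-nest:  g((j ⊞ c) ⊞ c) ⊞ d(c ⊞ c, j ⊞ j ⊞ j ⊞ j) ⊞ g(j ⊞ (c ⊞ c) ⊞ c)
  Canonicalize subterm:  g((j ⊞ c) ⊞ c)  →  g(c ⊞ c ⊞ j)
  Canonicalize subterm:  g(j ⊞ (c ⊞ c) ⊞ c)  →  g(c ⊞ c ⊞ c ⊞ j)
  Sort:  d(c ⊞ c, j ⊞ j ⊞ j ⊞ j) ⊞ g(c ⊞ c ⊞ c ⊞ j) ⊞ g(c ⊞ c ⊞ j)
  Rebuild:  d(d(c ⊞ c, j ⊞ j ⊞ j ⊞ j) ⊞ g(c ⊞ c ⊞ c ⊞ j) ⊞ g(c ⊞ c ⊞ j), g(d(d(c, j), g(c))))
Right:  d(g(c ⊞ (j ⊞ c)) ⊞ (g(j ⊞ d(c ⊞ c, ((j ⊞ j) ⊞ j) ⊞ j) ⊞ c ⊞ c) ⊞ c), g(d(d(c, j), g(c))))
  Focus inside:  g(c ⊞ (j ⊞ c)) ⊞ (g(j ⊞ d(c ⊞ c, ((j ⊞ j) ⊞ j) ⊞ j) ⊞ c ⊞ c) ⊞ c)
  Flatten:  g(c ⊞ (j ⊞ c)) ⊞ g(j ⊞ d(c ⊞ c, ((j ⊞ j) ⊞ j) ⊞ j) ⊞ c ⊞ c) ⊞ c
  Canonicalize subterm:  g(c ⊞ (j ⊞ c))  →  g(c ⊞ c ⊞ j)
  Canonicalize subterm:  g(j ⊞ d(c ⊞ c, ((j ⊞ j) ⊞ j) ⊞ j) ⊞ c ⊞ c)  →  g(c ⊞ c ⊞ d(c ⊞ c, j ⊞ j ⊞ j ⊞ j) ⊞ j)
  Order the arguments:  c ⊞ g(c ⊞ c ⊞ d(c ⊞ c, j ⊞ j ⊞ j ⊞ j) ⊞ j) ⊞ g(c ⊞ c ⊞ j)
  Put back:  d(c ⊞ g(c ⊞ c ⊞ d(c ⊞ c, j ⊞ j ⊞ j ⊞ j) ⊞ j) ⊞ g(c ⊞ c ⊞ j), g(d(d(c, j), g(c))))

Answer: no — d(d(c ⊞ c, j ⊞ j ⊞ j ⊞ j) ⊞ g(c ⊞ c ⊞ c ⊞ j) ⊞ g(c ⊞ c ⊞ j), g(d(d(c, j), g(c)))) vs d(c ⊞ g(c ⊞ c ⊞ d(c ⊞ c, j ⊞ j ⊞ j ⊞ j) ⊞ j) ⊞ g(c ⊞ c ⊞ j), g(d(d(c, j), g(c))))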